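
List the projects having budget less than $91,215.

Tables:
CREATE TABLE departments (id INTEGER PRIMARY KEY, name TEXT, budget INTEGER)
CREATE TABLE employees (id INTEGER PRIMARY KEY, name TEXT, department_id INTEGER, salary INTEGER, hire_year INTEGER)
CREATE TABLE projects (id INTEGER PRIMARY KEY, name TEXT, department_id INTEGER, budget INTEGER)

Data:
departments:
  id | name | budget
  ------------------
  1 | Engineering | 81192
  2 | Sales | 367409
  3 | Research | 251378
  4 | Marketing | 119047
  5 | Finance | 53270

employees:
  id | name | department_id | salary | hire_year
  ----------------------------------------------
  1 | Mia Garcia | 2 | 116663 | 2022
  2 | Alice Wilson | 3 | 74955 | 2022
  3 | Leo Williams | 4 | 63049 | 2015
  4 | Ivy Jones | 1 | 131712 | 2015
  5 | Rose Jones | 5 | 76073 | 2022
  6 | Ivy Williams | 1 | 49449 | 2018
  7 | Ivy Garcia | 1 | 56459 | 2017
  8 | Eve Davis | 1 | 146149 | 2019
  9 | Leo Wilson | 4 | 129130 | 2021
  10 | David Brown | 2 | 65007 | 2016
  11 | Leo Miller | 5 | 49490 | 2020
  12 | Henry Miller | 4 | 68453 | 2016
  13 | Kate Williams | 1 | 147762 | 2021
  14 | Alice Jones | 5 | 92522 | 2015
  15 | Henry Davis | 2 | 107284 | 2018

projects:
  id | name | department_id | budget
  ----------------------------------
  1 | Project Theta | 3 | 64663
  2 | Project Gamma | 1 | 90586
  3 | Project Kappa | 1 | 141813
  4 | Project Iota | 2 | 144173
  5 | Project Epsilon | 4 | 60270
SELECT name, budget FROM projects WHERE budget < 91215

Execution result:
name | budget
Project Theta | 64663
Project Gamma | 90586
Project Epsilon | 60270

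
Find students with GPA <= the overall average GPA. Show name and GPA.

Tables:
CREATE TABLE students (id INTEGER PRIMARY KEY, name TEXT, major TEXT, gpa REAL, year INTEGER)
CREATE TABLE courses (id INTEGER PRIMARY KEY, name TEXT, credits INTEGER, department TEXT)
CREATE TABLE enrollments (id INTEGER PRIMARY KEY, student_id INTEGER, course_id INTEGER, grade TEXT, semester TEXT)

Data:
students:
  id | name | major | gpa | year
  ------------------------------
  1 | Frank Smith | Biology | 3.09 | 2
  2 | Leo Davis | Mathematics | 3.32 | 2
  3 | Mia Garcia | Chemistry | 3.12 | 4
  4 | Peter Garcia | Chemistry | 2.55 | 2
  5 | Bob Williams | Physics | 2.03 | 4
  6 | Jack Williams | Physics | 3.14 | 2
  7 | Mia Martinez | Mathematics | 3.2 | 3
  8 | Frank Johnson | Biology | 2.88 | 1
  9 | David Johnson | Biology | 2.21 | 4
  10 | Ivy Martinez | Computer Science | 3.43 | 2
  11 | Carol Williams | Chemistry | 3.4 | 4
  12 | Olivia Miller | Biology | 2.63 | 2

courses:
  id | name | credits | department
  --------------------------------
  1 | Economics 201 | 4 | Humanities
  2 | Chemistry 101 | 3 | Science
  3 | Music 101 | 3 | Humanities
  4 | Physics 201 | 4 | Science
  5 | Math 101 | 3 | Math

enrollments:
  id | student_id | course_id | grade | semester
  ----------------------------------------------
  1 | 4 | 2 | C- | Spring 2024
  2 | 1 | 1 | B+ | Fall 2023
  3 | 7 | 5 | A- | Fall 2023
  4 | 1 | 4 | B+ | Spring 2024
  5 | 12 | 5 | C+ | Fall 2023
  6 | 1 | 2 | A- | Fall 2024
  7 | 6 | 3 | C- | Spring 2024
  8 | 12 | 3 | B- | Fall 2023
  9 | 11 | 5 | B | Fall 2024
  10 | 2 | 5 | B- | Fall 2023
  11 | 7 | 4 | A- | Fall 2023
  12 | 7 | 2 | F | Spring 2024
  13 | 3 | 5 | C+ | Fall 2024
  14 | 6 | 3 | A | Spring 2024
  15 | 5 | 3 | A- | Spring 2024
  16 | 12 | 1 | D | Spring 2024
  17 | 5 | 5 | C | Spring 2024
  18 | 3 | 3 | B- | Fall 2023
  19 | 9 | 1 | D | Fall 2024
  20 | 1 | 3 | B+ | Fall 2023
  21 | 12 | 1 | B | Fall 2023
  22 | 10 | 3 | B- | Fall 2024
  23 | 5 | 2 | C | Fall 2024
SELECT name, gpa FROM students WHERE gpa <= (SELECT AVG(gpa) FROM students)

Execution result:
name | gpa
Peter Garcia | 2.55
Bob Williams | 2.03
Frank Johnson | 2.88
David Johnson | 2.21
Olivia Miller | 2.63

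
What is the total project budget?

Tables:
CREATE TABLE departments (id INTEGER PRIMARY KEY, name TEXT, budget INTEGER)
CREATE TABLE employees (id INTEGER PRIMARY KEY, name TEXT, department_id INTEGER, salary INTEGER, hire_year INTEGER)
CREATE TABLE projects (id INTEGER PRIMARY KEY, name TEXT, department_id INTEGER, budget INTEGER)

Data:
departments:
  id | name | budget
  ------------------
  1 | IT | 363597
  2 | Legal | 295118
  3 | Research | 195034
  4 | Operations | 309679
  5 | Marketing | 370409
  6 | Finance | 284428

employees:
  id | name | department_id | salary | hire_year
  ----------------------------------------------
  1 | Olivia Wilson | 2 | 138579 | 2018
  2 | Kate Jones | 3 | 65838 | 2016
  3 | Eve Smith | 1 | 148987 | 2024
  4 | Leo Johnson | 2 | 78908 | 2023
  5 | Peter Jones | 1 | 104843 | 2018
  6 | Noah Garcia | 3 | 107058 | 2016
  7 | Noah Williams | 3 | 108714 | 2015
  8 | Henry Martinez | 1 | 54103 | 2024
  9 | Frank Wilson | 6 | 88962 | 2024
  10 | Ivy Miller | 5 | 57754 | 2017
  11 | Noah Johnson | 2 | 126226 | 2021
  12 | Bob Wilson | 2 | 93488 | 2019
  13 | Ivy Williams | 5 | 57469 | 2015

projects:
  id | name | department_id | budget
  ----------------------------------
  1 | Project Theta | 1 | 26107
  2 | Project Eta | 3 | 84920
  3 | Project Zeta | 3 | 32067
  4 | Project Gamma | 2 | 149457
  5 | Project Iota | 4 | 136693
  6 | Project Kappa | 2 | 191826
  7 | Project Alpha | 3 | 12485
SELECT SUM(budget) FROM projects

Execution result:
633555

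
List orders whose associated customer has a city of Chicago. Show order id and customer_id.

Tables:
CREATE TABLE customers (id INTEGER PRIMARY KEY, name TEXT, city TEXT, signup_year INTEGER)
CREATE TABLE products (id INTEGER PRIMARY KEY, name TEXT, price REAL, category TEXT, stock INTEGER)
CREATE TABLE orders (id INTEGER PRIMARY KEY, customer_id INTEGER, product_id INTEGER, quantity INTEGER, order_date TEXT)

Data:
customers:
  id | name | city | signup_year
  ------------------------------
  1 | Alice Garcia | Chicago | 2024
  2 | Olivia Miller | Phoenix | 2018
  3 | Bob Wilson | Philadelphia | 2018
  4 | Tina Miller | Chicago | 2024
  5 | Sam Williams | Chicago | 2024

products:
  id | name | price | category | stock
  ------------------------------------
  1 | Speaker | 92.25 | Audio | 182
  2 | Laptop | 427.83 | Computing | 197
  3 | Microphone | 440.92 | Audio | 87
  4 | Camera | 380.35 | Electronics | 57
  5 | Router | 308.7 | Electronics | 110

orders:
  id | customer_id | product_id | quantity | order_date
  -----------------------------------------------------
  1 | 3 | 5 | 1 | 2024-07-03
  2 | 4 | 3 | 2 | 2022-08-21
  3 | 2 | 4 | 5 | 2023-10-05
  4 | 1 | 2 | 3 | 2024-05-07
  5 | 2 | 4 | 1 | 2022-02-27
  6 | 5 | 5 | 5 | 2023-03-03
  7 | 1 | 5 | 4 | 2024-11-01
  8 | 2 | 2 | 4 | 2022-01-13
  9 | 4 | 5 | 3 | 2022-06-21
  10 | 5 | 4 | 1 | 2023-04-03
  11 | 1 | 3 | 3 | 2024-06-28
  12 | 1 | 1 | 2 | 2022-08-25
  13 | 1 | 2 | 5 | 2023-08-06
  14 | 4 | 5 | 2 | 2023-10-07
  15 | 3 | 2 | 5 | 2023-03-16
SELECT id, customer_id FROM orders WHERE customer_id IN (SELECT id FROM customers WHERE city = 'Chicago')

Execution result:
id | customer_id
2 | 4
4 | 1
6 | 5
7 | 1
9 | 4
10 | 5
11 | 1
12 | 1
13 | 1
14 | 4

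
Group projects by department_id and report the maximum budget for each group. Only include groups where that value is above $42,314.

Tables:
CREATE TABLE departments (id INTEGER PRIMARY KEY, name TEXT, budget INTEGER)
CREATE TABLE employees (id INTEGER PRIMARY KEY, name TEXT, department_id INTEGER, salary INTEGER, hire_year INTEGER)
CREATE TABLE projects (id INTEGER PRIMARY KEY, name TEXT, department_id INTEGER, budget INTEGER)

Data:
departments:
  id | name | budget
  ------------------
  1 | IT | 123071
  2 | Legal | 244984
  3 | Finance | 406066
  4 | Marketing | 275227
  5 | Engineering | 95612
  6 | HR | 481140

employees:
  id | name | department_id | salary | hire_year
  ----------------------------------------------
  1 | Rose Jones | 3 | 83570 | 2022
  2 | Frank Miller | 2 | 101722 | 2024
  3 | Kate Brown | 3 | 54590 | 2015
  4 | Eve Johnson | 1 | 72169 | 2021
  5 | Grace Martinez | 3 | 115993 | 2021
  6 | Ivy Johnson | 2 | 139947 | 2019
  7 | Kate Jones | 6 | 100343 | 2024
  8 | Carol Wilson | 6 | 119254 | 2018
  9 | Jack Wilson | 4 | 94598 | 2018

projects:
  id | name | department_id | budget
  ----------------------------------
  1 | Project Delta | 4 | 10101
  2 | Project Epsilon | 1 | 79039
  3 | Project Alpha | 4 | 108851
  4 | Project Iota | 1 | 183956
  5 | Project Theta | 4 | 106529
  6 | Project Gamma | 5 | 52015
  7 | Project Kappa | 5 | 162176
SELECT department_id, MAX(budget) AS max_budget FROM projects GROUP BY department_id HAVING MAX(budget) > 42314

Execution result:
department_id | max_budget
1 | 183956
4 | 108851
5 | 162176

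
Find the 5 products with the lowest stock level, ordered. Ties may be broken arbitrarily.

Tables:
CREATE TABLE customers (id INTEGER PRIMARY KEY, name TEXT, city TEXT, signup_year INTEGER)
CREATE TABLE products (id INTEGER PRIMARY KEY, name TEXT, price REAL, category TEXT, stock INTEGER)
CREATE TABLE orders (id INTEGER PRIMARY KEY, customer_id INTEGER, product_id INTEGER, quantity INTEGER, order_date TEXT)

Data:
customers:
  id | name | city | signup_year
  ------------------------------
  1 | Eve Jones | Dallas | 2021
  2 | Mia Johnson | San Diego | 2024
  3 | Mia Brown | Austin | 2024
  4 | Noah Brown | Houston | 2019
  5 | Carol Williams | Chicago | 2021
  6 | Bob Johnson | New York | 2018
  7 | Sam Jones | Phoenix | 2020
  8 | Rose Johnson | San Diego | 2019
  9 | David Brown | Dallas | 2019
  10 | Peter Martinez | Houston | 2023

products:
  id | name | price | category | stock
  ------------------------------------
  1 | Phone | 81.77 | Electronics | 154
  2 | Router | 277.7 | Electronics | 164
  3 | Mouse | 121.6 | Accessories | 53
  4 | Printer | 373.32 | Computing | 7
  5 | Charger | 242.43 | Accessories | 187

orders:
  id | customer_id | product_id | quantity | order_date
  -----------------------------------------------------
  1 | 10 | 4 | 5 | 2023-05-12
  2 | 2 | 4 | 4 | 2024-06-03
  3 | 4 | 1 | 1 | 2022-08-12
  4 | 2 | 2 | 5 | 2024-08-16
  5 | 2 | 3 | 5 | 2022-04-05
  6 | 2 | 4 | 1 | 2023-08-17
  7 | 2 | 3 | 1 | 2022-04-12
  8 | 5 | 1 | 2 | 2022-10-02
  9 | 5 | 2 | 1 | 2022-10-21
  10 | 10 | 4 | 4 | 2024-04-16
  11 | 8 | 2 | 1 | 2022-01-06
SELECT name, stock FROM products ORDER BY stock ASC LIMIT 5

Execution result:
name | stock
Printer | 7
Mouse | 53
Phone | 154
Router | 164
Charger | 187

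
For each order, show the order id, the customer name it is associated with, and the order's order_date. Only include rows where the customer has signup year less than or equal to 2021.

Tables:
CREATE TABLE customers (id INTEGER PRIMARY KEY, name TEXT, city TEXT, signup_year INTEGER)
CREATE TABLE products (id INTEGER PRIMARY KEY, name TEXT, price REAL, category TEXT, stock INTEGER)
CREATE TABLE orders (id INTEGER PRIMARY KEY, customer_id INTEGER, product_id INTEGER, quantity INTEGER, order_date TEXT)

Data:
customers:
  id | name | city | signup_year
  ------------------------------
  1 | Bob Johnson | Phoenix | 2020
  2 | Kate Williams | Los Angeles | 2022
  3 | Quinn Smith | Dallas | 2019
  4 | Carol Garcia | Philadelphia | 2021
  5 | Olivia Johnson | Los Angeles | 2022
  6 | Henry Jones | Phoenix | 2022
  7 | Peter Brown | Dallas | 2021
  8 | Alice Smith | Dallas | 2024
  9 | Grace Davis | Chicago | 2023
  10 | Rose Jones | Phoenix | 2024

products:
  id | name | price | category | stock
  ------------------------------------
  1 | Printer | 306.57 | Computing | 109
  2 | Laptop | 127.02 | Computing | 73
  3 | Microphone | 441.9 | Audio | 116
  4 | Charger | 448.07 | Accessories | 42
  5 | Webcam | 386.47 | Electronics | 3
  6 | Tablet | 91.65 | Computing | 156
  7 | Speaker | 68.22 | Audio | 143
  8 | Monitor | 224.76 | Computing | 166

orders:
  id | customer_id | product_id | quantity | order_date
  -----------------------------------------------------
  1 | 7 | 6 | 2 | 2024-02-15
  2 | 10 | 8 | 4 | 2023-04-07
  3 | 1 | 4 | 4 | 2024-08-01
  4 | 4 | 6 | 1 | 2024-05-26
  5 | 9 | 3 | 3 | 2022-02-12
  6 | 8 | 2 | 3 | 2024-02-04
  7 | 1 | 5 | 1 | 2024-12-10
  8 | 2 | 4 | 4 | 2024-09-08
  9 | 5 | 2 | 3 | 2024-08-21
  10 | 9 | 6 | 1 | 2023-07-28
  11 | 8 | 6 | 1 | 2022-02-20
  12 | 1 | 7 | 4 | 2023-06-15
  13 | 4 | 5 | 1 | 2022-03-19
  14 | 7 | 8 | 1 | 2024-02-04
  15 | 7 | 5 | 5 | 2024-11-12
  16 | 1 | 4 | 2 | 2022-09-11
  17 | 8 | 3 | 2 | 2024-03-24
SELECT c.id, p.name AS customer, c.order_date FROM orders c JOIN customers p ON c.customer_id = p.id WHERE p.signup_year <= 2021

Execution result:
id | customer | order_date
1 | Peter Brown | 2024-02-15
3 | Bob Johnson | 2024-08-01
4 | Carol Garcia | 2024-05-26
7 | Bob Johnson | 2024-12-10
12 | Bob Johnson | 2023-06-15
13 | Carol Garcia | 2022-03-19
14 | Peter Brown | 2024-02-04
15 | Peter Brown | 2024-11-12
16 | Bob Johnson | 2022-09-11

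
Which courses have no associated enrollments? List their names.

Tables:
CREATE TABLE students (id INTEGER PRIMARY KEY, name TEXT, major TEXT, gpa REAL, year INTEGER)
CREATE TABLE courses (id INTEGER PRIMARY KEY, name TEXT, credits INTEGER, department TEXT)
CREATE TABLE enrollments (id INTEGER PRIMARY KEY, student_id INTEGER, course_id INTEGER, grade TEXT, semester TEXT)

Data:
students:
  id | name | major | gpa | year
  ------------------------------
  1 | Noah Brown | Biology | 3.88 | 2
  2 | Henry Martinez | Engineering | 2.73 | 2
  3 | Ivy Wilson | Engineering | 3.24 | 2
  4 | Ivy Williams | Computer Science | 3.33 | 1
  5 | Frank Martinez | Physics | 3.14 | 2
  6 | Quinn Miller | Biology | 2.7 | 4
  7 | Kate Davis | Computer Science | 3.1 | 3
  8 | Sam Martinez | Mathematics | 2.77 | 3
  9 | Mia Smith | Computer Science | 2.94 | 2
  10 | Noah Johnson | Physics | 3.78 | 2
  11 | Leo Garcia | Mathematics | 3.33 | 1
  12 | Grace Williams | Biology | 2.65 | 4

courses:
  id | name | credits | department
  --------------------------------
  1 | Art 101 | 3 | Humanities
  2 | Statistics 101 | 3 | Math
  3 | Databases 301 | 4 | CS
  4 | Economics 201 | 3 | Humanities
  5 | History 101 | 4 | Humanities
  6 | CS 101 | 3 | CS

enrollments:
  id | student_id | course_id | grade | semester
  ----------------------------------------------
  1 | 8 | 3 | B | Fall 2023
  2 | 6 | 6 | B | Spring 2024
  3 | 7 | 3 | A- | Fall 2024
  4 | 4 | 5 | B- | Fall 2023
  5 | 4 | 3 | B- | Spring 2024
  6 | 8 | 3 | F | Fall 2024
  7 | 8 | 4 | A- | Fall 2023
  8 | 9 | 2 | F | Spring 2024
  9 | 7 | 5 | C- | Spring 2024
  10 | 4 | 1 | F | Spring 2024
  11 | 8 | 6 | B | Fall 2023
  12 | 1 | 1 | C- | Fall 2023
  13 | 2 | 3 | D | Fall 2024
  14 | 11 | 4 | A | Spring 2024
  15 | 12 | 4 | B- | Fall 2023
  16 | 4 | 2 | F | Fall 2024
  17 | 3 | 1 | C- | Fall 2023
SELECT p.name FROM courses p LEFT JOIN enrollments c ON c.course_id = p.id WHERE c.id IS NULL

Execution result:
(no rows)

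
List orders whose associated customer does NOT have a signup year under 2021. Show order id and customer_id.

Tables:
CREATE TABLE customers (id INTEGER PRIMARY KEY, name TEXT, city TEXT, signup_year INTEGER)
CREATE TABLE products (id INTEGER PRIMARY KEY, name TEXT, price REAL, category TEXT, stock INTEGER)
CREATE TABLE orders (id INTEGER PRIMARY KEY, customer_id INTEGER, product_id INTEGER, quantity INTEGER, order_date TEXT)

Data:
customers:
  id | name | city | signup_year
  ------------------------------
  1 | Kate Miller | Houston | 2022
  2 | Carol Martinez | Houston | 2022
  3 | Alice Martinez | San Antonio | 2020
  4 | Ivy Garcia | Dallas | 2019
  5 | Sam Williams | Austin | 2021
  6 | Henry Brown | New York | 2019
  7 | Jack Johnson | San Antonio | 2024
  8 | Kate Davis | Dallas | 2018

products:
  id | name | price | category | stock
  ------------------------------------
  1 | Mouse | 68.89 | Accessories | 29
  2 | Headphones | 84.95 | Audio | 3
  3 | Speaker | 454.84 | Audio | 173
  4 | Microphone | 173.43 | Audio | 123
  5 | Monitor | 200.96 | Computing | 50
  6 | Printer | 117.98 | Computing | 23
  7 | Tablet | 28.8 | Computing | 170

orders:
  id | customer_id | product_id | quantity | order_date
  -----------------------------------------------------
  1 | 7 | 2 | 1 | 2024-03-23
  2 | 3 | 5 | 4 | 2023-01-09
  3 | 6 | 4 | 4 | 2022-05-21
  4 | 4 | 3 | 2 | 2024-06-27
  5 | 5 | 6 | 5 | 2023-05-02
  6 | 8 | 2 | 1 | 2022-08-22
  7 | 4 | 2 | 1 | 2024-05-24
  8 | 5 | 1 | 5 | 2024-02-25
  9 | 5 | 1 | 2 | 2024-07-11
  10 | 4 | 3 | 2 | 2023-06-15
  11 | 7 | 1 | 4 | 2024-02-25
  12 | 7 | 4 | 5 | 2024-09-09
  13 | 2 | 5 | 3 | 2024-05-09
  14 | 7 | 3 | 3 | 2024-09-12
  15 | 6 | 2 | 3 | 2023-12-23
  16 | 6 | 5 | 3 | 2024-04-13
SELECT id, customer_id FROM orders WHERE customer_id NOT IN (SELECT id FROM customers WHERE signup_year < 2021)

Execution result:
id | customer_id
1 | 7
5 | 5
8 | 5
9 | 5
11 | 7
12 | 7
13 | 2
14 | 7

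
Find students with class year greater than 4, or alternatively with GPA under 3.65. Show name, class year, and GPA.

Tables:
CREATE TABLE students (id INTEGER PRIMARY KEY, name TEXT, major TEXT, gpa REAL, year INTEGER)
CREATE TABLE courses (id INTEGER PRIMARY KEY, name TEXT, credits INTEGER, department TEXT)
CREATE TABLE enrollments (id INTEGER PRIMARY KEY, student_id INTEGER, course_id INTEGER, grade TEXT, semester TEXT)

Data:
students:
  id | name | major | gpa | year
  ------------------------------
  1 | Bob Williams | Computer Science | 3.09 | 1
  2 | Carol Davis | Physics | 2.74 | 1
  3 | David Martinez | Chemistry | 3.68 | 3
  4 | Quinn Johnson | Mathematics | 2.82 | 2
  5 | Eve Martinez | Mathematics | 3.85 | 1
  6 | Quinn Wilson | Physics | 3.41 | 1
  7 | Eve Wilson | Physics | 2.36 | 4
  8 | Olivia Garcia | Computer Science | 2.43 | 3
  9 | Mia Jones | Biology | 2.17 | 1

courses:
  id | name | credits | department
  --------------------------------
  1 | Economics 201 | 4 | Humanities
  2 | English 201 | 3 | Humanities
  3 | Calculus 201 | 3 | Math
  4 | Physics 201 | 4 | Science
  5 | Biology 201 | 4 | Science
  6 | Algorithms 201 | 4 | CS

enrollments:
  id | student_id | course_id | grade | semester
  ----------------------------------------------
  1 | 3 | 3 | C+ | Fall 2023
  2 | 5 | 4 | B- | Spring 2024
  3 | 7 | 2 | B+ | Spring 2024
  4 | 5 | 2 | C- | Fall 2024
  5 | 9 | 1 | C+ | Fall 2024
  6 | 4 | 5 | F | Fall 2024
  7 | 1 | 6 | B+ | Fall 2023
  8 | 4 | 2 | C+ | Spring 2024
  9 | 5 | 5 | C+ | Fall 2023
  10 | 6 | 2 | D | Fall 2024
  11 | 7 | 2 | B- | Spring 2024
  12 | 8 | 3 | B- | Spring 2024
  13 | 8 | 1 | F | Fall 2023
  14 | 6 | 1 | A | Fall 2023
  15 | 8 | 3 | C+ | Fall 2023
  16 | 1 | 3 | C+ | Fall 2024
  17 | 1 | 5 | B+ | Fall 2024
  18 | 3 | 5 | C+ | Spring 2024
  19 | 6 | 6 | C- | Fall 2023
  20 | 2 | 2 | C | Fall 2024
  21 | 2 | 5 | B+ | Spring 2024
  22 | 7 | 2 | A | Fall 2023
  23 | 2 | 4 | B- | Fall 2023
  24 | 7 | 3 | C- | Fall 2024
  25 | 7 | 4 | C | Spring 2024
SELECT name, year, gpa FROM students WHERE year > 4 OR gpa < 3.65

Execution result:
name | year | gpa
Bob Williams | 1 | 3.09
Carol Davis | 1 | 2.74
Quinn Johnson | 2 | 2.82
Quinn Wilson | 1 | 3.41
Eve Wilson | 4 | 2.36
Olivia Garcia | 3 | 2.43
Mia Jones | 1 | 2.17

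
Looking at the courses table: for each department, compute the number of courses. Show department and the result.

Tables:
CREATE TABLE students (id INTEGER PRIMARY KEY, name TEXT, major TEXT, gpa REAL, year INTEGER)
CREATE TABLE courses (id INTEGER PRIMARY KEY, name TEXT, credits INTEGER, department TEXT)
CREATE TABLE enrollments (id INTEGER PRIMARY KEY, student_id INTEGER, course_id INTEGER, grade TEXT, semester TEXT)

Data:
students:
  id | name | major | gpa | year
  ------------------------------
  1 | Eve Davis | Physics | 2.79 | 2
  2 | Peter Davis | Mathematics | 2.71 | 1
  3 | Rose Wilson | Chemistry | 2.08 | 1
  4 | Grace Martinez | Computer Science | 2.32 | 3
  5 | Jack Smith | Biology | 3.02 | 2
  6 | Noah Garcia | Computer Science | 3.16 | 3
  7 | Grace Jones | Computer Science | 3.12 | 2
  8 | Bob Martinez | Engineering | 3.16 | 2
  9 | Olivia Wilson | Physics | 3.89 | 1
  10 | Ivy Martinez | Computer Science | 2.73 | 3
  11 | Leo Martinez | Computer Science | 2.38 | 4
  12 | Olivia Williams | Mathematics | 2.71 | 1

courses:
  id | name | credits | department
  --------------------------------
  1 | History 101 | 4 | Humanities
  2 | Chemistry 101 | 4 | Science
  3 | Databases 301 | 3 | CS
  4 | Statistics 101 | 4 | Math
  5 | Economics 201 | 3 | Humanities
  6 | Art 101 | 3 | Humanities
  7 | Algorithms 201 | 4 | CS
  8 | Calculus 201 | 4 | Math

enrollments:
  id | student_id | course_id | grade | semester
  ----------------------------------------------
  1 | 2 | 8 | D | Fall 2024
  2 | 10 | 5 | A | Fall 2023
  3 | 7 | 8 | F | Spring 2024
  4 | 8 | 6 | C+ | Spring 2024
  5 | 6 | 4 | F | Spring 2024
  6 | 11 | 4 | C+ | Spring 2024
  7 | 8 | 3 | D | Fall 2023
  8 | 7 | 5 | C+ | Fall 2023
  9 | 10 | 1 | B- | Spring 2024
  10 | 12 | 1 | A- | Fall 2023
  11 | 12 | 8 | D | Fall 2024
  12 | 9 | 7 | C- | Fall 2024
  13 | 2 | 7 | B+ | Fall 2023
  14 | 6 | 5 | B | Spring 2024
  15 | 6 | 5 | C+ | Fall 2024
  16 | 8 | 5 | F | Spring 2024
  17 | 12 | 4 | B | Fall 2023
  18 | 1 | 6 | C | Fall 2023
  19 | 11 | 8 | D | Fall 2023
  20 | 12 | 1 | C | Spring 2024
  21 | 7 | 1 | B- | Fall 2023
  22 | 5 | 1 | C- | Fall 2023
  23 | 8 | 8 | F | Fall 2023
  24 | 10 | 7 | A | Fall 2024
SELECT department, COUNT(*) AS n FROM courses GROUP BY department

Execution result:
department | n
CS | 2
Humanities | 3
Math | 2
Science | 1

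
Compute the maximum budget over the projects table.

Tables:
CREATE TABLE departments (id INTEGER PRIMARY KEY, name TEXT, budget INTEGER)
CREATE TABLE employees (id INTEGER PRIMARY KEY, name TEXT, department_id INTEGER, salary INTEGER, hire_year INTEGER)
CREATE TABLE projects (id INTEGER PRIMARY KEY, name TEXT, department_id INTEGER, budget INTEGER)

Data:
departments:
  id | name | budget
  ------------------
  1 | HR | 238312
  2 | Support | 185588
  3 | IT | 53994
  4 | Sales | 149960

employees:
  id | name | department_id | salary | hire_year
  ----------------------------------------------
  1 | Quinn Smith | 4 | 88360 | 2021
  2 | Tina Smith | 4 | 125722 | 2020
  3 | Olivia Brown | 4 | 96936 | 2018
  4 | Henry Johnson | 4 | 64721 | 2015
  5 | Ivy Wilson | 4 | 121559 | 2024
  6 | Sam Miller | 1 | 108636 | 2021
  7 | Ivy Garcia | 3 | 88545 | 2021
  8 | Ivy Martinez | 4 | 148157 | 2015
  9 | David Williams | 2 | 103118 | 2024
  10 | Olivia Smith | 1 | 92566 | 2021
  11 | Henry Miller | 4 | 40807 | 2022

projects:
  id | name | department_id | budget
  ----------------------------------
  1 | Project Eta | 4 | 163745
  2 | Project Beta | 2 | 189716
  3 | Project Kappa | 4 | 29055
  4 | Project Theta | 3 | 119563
SELECT MAX(budget) FROM projects

Execution result:
189716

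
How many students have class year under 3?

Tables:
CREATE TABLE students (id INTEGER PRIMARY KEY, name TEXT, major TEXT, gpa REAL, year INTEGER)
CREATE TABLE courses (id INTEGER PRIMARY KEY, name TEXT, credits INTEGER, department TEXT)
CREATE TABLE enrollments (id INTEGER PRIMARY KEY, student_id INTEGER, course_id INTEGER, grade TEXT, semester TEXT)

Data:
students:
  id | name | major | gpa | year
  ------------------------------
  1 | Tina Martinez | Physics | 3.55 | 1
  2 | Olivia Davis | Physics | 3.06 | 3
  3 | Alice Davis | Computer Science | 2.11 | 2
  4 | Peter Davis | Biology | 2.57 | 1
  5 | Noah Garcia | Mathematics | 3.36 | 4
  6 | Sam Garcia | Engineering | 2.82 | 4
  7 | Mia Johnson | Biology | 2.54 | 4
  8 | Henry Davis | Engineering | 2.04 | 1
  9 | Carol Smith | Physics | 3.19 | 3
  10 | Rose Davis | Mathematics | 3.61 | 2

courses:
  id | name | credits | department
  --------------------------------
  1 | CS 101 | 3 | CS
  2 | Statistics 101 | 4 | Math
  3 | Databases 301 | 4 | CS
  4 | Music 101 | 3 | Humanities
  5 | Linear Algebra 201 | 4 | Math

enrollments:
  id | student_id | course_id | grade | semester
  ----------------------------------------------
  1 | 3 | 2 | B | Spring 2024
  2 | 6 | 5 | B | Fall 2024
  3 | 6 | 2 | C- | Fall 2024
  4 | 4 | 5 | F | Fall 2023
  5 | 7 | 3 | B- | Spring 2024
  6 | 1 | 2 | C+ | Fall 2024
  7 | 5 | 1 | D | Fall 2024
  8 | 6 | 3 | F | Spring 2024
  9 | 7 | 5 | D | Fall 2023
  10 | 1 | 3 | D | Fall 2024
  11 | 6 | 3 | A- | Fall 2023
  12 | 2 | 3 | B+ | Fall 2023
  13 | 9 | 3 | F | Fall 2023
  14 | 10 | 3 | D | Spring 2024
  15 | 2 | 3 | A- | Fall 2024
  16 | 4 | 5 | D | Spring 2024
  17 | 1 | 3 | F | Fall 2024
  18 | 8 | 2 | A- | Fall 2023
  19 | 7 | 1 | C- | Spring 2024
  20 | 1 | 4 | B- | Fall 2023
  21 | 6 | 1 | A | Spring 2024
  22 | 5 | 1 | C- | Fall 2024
SELECT COUNT(*) FROM students WHERE year < 3

Execution result:
5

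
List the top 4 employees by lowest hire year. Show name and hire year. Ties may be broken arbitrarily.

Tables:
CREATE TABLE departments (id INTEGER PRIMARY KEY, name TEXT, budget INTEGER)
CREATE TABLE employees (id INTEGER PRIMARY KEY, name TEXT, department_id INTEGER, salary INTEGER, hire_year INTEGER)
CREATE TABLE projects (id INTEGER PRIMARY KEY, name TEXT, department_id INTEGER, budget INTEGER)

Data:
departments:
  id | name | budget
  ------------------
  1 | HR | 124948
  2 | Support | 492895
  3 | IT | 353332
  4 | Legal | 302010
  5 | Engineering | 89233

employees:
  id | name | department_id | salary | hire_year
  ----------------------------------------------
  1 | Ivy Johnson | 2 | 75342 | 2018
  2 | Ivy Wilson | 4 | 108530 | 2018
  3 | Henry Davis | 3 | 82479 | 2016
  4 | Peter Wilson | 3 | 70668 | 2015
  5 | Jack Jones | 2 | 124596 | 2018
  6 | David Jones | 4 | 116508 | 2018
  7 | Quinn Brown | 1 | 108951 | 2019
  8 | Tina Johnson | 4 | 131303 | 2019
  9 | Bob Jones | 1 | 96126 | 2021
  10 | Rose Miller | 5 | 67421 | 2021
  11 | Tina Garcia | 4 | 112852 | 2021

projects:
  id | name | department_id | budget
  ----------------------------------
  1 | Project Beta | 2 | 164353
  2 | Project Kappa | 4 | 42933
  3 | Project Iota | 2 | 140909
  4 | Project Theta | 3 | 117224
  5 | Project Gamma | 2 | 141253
SELECT name, hire_year FROM employees ORDER BY hire_year ASC LIMIT 4

Execution result:
name | hire_year
Peter Wilson | 2015
Henry Davis | 2016
Ivy Johnson | 2018
Ivy Wilson | 2018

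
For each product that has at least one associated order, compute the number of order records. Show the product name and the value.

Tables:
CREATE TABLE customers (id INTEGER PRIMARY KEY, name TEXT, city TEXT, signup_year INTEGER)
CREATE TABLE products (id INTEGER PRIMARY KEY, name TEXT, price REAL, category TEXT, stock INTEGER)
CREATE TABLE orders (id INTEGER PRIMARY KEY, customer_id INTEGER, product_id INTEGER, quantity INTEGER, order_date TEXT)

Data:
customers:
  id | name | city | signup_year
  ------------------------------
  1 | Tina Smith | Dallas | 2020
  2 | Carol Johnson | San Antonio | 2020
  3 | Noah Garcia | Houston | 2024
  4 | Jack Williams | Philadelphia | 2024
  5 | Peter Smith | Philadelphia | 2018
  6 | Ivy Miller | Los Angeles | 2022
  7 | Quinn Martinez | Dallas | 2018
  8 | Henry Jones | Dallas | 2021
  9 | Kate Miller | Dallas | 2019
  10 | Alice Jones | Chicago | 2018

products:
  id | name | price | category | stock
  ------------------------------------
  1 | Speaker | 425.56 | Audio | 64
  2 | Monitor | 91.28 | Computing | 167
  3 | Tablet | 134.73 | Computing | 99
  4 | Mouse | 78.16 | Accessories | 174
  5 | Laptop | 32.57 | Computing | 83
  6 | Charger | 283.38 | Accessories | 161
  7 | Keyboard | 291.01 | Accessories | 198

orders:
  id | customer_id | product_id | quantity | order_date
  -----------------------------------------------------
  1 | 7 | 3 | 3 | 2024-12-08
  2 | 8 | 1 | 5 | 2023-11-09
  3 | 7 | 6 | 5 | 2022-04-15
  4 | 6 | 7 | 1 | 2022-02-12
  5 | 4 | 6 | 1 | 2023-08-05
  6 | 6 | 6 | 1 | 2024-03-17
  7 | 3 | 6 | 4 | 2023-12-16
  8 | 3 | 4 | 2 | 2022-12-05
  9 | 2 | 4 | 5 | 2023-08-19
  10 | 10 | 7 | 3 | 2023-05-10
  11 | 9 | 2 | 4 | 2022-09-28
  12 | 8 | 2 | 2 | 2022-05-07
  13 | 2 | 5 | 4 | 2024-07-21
SELECT p.name, COUNT(*) AS n FROM orders c JOIN products p ON c.product_id = p.id GROUP BY p.id, p.name

Execution result:
name | n
Speaker | 1
Monitor | 2
Tablet | 1
Mouse | 2
Laptop | 1
Charger | 4
Keyboard | 2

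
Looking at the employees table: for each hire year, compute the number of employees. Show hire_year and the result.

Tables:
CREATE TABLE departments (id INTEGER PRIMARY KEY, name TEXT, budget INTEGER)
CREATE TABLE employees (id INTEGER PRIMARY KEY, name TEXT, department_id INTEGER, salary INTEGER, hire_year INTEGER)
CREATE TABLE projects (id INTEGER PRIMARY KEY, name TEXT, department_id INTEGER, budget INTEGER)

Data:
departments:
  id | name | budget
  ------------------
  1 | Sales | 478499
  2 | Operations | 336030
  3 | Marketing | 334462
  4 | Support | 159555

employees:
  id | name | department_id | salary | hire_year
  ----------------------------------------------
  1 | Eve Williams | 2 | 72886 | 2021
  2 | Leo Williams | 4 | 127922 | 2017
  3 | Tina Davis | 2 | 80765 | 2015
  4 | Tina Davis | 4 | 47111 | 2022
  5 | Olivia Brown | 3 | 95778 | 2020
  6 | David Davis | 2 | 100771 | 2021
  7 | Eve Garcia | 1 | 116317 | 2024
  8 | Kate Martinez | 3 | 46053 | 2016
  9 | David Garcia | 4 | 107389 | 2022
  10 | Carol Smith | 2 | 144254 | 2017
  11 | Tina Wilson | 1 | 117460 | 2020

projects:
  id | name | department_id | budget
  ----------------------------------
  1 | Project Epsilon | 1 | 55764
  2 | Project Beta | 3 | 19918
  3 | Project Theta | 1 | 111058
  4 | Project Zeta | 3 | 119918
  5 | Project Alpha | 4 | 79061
SELECT hire_year, COUNT(*) AS n FROM employees GROUP BY hire_year

Execution result:
hire_year | n
2015 | 1
2016 | 1
2017 | 2
2020 | 2
2021 | 2
2022 | 2
2024 | 1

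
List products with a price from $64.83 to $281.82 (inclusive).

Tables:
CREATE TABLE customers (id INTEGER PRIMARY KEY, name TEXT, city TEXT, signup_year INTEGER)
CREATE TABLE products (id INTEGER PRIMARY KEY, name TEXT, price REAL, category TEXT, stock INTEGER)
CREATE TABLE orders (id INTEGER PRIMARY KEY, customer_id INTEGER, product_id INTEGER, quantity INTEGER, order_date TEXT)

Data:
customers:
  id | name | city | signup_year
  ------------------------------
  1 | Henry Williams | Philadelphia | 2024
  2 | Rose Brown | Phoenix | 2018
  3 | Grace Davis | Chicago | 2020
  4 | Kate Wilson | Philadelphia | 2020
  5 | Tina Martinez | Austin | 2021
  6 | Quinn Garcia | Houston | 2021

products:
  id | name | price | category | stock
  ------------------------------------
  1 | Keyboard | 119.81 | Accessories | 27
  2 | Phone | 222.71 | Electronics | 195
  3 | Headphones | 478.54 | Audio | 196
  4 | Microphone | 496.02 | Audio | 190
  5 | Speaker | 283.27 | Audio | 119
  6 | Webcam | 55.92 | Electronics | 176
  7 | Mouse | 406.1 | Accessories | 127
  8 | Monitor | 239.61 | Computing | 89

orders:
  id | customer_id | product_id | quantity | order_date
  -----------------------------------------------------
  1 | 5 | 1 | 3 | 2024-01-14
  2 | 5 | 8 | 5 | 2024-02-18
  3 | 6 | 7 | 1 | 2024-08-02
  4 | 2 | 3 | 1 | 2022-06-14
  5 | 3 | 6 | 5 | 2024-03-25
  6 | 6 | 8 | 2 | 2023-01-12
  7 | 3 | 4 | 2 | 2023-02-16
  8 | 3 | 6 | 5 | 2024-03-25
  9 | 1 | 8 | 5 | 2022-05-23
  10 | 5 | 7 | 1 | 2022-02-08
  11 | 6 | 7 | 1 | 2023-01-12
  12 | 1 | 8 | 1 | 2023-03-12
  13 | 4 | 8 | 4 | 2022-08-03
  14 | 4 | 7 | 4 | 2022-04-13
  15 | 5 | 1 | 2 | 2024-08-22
SELECT name, price FROM products WHERE price BETWEEN 64.83 AND 281.82

Execution result:
name | price
Keyboard | 119.81
Phone | 222.71
Monitor | 239.61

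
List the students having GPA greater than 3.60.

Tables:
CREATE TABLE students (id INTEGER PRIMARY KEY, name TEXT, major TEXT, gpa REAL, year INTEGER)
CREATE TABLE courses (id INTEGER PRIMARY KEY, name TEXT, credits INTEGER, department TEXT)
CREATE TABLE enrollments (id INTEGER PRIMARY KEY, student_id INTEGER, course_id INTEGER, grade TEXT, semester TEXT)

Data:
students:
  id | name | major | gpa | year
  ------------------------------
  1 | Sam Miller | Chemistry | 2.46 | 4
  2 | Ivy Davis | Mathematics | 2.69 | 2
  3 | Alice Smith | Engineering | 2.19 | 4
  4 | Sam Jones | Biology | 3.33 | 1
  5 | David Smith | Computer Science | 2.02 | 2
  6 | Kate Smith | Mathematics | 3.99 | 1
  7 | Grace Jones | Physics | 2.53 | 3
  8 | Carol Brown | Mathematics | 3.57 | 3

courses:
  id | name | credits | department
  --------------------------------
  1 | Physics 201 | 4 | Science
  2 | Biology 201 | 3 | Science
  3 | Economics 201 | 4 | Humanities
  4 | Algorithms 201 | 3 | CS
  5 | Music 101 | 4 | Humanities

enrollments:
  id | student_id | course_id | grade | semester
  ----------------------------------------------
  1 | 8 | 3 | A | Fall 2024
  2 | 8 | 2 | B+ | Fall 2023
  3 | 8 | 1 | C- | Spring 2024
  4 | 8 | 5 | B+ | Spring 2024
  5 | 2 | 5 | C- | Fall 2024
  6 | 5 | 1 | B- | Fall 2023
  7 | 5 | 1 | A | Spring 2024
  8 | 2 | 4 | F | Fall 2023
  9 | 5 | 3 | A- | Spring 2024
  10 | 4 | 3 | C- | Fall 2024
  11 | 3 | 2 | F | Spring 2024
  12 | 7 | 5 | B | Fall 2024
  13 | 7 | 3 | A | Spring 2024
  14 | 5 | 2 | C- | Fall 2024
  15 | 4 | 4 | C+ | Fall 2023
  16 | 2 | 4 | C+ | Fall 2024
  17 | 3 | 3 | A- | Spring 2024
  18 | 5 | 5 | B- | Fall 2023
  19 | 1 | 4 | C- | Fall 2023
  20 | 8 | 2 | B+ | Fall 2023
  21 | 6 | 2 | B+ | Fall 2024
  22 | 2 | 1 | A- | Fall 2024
SELECT name, gpa FROM students WHERE gpa > 3.6

Execution result:
name | gpa
Kate Smith | 3.99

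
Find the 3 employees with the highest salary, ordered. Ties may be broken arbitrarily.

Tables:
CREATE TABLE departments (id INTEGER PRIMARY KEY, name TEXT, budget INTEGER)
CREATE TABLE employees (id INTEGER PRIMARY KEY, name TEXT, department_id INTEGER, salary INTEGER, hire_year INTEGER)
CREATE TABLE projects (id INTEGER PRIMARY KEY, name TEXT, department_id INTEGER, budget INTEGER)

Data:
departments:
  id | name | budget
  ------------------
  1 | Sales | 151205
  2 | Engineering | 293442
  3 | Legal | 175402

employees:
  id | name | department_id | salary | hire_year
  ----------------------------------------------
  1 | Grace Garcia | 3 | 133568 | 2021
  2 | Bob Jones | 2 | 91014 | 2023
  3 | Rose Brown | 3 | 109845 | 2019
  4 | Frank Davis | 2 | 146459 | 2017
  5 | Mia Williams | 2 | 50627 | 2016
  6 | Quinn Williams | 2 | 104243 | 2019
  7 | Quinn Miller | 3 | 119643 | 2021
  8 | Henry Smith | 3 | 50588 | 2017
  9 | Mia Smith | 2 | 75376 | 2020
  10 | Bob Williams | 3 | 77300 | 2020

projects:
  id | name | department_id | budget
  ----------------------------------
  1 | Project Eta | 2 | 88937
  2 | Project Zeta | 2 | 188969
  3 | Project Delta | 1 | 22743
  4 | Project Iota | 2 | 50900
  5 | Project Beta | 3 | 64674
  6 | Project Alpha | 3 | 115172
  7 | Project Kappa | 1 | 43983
SELECT name, salary FROM employees ORDER BY salary DESC LIMIT 3

Execution result:
name | salary
Frank Davis | 146459
Grace Garcia | 133568
Quinn Miller | 119643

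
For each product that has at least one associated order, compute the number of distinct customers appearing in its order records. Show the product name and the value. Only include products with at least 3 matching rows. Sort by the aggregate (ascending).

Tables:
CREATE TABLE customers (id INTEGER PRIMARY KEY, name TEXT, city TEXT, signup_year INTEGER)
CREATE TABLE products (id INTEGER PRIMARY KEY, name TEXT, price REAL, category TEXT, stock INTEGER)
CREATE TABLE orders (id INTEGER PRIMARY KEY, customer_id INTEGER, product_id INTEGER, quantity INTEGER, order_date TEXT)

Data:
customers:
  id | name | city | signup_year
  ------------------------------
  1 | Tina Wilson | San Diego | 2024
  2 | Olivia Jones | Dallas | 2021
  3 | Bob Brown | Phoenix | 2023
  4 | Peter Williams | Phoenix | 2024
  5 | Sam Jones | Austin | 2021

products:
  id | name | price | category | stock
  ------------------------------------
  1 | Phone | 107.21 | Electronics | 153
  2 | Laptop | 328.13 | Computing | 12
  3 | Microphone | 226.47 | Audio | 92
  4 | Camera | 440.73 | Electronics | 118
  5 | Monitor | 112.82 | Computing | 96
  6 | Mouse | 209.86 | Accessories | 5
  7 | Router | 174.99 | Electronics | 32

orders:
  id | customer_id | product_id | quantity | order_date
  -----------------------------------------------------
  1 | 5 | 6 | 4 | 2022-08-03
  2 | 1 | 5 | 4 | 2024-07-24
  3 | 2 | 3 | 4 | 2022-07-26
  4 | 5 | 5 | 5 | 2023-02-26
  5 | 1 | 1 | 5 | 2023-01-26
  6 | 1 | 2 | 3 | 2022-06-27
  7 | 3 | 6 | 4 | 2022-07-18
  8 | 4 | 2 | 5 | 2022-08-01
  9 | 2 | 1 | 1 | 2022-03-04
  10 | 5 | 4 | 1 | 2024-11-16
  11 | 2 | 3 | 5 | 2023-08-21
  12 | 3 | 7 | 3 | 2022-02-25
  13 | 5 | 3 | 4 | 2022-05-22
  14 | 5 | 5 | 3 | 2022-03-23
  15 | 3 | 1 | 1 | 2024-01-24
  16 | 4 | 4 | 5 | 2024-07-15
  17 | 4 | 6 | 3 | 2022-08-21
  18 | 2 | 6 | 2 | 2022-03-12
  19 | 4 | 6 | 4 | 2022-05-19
SELECT p.name, COUNT(DISTINCT c.customer_id) AS distinct_customer_count FROM orders c JOIN products p ON c.product_id = p.id GROUP BY p.id, p.name HAVING COUNT(*) >= 3 ORDER BY distinct_customer_count ASC

Execution result:
name | distinct_customer_count
Microphone | 2
Monitor | 2
Phone | 3
Mouse | 4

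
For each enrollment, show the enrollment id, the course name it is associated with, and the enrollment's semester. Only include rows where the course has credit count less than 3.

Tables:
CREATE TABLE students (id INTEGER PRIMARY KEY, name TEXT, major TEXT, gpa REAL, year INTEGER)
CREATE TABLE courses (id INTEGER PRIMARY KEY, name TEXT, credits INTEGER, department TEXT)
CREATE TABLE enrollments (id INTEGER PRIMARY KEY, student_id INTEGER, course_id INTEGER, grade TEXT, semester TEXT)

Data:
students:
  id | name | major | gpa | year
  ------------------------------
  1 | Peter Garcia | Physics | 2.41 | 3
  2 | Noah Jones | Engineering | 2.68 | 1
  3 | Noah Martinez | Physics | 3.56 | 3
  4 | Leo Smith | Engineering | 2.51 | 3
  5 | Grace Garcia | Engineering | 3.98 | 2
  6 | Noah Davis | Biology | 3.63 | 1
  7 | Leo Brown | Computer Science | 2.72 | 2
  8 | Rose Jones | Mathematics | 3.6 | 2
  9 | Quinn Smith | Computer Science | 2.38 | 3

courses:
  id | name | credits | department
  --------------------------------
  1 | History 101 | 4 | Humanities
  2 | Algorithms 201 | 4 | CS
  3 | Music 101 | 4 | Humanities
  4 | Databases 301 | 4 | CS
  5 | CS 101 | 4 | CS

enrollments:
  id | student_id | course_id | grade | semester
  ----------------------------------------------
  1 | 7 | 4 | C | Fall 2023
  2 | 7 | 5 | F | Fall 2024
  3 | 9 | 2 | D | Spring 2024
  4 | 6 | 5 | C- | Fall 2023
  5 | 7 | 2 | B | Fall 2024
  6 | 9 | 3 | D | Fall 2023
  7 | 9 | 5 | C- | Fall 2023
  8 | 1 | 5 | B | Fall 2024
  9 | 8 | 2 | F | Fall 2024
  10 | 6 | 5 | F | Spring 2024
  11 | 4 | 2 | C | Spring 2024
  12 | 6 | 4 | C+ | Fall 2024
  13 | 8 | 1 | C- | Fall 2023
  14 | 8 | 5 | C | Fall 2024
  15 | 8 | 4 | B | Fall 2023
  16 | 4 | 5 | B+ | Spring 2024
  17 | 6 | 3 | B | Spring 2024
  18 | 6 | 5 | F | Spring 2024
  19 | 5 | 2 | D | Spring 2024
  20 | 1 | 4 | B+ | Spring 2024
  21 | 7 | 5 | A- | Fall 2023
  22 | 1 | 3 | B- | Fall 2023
SELECT c.id, p.name AS course, c.semester FROM enrollments c JOIN courses p ON c.course_id = p.id WHERE p.credits < 3

Execution result:
(no rows)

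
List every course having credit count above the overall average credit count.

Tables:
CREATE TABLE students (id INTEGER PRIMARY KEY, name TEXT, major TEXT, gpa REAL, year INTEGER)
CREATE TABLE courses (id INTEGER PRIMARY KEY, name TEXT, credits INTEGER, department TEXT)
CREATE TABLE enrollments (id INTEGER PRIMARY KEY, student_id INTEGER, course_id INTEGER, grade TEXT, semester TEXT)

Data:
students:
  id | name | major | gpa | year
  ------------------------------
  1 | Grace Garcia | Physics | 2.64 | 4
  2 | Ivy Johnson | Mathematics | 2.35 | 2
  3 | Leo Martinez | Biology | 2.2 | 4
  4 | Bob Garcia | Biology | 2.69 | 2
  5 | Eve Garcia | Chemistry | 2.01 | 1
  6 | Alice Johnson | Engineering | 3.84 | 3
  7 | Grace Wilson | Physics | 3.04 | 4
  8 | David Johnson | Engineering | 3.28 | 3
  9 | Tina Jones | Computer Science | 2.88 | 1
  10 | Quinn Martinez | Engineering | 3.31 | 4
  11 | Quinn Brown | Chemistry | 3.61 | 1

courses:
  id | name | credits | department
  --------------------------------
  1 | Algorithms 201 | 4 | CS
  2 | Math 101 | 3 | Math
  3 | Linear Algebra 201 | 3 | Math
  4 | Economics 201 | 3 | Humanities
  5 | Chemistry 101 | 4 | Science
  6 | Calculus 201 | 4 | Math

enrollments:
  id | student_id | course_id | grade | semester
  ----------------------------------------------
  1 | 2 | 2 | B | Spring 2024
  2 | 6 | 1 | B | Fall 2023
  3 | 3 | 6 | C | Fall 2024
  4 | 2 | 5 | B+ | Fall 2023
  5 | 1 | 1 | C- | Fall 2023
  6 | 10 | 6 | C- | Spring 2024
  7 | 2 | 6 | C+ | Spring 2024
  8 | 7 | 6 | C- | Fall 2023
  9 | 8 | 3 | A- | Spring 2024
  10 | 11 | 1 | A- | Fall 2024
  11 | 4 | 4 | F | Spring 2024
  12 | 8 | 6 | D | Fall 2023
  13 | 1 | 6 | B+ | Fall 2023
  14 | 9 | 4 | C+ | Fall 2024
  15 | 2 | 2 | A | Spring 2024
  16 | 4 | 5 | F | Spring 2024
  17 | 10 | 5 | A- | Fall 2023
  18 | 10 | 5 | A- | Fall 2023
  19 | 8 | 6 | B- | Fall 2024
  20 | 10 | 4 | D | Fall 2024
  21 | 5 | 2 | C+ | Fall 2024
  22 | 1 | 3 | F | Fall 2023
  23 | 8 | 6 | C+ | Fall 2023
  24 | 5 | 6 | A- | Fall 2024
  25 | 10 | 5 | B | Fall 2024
SELECT name, credits FROM courses WHERE credits > (SELECT AVG(credits) FROM courses)

Execution result:
name | credits
Algorithms 201 | 4
Chemistry 101 | 4
Calculus 201 | 4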